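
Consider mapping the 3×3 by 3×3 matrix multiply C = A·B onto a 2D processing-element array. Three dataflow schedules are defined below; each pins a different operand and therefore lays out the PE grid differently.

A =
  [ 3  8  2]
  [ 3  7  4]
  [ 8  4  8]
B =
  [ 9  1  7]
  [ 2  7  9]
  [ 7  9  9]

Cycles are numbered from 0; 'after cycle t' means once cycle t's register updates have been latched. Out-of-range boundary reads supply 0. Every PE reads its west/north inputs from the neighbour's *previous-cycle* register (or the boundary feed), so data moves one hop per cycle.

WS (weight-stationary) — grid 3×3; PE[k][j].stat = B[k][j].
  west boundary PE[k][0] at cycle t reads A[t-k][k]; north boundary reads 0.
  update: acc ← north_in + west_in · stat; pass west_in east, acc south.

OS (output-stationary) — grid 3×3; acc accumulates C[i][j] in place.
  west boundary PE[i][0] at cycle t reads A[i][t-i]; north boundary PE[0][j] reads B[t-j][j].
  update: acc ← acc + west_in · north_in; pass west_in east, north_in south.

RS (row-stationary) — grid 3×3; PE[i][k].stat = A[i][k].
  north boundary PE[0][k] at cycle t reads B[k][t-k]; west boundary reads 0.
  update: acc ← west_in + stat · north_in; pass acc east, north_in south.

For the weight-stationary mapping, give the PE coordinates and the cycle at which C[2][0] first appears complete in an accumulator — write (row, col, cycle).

(row, col, cycle) = (2, 0, 4)

WS — PE[2][0] is where C[2][0] collects:
  0: (2,0).acc=0  regs=<0,0>
  1: (2,0).acc=0  regs=<0,0>
  2: (2,0).acc=57  regs=<2,57>
  3: (2,0).acc=69  regs=<4,69>
  4: (2,0).acc=136  regs=<8,136>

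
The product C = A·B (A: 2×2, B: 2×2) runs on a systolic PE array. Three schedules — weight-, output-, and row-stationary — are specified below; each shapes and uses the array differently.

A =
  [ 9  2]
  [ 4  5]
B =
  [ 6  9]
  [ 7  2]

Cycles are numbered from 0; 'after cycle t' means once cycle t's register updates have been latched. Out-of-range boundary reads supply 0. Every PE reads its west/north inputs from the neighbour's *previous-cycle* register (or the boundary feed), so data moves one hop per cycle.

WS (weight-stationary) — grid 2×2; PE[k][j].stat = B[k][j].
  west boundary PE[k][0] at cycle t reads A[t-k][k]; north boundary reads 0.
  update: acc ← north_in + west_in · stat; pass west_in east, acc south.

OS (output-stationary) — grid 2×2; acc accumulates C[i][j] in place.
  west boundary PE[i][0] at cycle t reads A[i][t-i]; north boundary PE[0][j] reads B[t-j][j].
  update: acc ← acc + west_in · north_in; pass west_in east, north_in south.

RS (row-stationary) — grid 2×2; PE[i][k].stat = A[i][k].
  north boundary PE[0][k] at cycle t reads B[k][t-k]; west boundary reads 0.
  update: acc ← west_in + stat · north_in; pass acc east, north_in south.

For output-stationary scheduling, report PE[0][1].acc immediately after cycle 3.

PE[0][1].acc = 85

Tracing OS — 2×2 array, target PE[0][1]:
  [0] (0,0) acc=54 (h:9 v:6)
  [0] (0,1) acc=0 (h:0 v:0)
  [1] (0,0) acc=68 (h:2 v:7)
  [1] (0,1) acc=81 (h:9 v:9)
  [2] (0,0) acc=68 (h:0 v:0)
  [2] (0,1) acc=85 (h:2 v:2)
  [3] (0,0) acc=68 (h:0 v:0)
  [3] (0,1) acc=85 (h:0 v:0)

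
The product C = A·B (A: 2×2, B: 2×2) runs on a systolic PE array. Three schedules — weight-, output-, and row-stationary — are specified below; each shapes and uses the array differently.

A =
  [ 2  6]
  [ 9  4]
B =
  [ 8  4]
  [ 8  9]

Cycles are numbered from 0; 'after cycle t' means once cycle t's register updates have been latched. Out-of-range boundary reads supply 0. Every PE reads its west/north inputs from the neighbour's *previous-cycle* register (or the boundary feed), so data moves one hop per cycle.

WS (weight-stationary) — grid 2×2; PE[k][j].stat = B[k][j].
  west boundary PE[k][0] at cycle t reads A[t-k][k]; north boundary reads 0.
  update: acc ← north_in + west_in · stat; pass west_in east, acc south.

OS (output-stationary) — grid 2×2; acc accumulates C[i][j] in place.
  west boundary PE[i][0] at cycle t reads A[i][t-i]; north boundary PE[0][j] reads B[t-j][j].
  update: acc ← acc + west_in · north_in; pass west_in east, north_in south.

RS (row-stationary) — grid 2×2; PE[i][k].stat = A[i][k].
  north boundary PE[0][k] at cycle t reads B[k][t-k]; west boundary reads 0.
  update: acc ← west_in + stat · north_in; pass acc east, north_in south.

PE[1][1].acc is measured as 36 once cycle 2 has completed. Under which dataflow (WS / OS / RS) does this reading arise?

dataflow = OS

WS (2×2 grid), PE[1][1]:
  t=0 PE[1][1]: acc=0 h=0 v=0
  t=1 PE[1][1]: acc=0 h=0 v=0
  t=2 PE[1][1]: acc=62 h=6 v=62
OS (2×2 grid), PE[1][1]:
  t=0 PE[1][1]: acc=0 h=0 v=0
  t=1 PE[1][1]: acc=0 h=0 v=0
  t=2 PE[1][1]: acc=36 h=9 v=4
RS (2×2 grid), PE[1][1]:
  t=0 PE[1][1]: acc=0 h=0 v=0
  t=1 PE[1][1]: acc=0 h=0 v=0
  t=2 PE[1][1]: acc=104 h=104 v=8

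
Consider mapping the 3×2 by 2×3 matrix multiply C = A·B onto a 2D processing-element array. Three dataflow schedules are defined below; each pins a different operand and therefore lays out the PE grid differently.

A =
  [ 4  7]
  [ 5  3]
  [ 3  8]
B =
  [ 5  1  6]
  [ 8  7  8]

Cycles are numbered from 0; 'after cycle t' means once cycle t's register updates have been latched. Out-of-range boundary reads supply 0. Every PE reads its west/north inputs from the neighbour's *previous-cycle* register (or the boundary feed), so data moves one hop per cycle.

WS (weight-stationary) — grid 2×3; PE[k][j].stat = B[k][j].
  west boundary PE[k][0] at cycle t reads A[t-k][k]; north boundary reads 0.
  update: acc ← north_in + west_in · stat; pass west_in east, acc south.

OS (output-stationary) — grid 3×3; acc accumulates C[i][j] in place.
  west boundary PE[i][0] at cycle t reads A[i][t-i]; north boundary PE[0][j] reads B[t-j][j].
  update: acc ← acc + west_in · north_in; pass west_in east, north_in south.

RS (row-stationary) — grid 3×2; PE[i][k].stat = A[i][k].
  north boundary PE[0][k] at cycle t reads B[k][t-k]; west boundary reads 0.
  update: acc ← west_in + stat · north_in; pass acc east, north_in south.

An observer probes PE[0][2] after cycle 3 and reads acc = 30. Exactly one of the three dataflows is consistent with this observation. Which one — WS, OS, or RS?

Under WS (2×3), PE[0][2]:
  step 0 · PE0,2: acc=0; fwd→0 fwd↓0
  step 1 · PE0,2: acc=0; fwd→0 fwd↓0
  step 2 · PE0,2: acc=24; fwd→4 fwd↓24
  step 3 · PE0,2: acc=30; fwd→5 fwd↓30
Under OS (3×3), PE[0][2]:
  step 0 · PE0,2: acc=0; fwd→0 fwd↓0
  step 1 · PE0,2: acc=0; fwd→0 fwd↓0
  step 2 · PE0,2: acc=24; fwd→4 fwd↓6
  step 3 · PE0,2: acc=80; fwd→7 fwd↓8
— RS: 3×2 array has no PE[0][2].

dataflow = WS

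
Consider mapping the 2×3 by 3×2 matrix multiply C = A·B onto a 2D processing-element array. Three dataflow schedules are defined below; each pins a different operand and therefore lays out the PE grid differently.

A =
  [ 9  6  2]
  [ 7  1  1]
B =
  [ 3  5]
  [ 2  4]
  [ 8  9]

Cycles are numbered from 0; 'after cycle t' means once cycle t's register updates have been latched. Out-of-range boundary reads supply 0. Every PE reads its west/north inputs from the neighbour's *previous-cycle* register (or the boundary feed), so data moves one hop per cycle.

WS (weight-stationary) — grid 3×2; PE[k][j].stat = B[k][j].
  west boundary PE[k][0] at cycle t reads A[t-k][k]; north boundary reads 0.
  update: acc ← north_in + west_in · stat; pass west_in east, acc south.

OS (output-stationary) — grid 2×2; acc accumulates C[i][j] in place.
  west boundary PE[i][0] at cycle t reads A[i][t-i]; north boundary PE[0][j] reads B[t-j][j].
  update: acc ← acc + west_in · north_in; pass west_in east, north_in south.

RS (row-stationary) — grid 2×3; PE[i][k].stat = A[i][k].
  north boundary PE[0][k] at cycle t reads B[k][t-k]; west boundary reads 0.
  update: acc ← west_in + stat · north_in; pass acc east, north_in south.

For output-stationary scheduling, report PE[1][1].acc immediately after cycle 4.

PE[1][1].acc = 48

OS on a 2×2 grid — tracing PE[1][1] and its feeders:
  0: (0,1).acc=0  regs=<0,0>
  0: (1,0).acc=0  regs=<0,0>
  0: (1,1).acc=0  regs=<0,0>
  1: (0,1).acc=45  regs=<9,5>
  1: (1,0).acc=21  regs=<7,3>
  1: (1,1).acc=0  regs=<0,0>
  2: (0,1).acc=69  regs=<6,4>
  2: (1,0).acc=23  regs=<1,2>
  2: (1,1).acc=35  regs=<7,5>
  3: (0,1).acc=87  regs=<2,9>
  3: (1,0).acc=31  regs=<1,8>
  3: (1,1).acc=39  regs=<1,4>
  4: (0,1).acc=87  regs=<0,0>
  4: (1,0).acc=31  regs=<0,0>
  4: (1,1).acc=48  regs=<1,9>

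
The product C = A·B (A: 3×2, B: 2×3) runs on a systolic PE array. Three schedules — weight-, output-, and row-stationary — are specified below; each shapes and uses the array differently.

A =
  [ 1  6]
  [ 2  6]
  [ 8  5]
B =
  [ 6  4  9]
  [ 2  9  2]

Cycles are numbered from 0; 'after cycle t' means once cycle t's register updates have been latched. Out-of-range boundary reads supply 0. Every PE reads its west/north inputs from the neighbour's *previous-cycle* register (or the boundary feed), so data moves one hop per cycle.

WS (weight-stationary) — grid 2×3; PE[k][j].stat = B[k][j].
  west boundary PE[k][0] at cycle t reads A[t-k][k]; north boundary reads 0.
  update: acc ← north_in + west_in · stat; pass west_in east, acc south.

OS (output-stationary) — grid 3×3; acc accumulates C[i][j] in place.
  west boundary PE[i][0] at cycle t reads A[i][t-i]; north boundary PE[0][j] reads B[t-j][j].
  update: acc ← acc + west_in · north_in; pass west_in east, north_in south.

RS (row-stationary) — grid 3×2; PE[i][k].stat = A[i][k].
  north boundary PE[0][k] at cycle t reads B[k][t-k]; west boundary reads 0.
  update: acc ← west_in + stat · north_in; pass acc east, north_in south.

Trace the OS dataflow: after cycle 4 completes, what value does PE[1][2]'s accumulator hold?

Tracing OS — 3×3 array, target PE[1][2]:
  step 0 · PE0,2: acc=0; fwd→0 fwd↓0
  step 0 · PE1,1: acc=0; fwd→0 fwd↓0
  step 0 · PE1,2: acc=0; fwd→0 fwd↓0
  step 1 · PE0,2: acc=0; fwd→0 fwd↓0
  step 1 · PE1,1: acc=0; fwd→0 fwd↓0
  step 1 · PE1,2: acc=0; fwd→0 fwd↓0
  step 2 · PE0,2: acc=9; fwd→1 fwd↓9
  step 2 · PE1,1: acc=8; fwd→2 fwd↓4
  step 2 · PE1,2: acc=0; fwd→0 fwd↓0
  step 3 · PE0,2: acc=21; fwd→6 fwd↓2
  step 3 · PE1,1: acc=62; fwd→6 fwd↓9
  step 3 · PE1,2: acc=18; fwd→2 fwd↓9
  step 4 · PE0,2: acc=21; fwd→0 fwd↓0
  step 4 · PE1,1: acc=62; fwd→0 fwd↓0
  step 4 · PE1,2: acc=30; fwd→6 fwd↓2

PE[1][2].acc = 30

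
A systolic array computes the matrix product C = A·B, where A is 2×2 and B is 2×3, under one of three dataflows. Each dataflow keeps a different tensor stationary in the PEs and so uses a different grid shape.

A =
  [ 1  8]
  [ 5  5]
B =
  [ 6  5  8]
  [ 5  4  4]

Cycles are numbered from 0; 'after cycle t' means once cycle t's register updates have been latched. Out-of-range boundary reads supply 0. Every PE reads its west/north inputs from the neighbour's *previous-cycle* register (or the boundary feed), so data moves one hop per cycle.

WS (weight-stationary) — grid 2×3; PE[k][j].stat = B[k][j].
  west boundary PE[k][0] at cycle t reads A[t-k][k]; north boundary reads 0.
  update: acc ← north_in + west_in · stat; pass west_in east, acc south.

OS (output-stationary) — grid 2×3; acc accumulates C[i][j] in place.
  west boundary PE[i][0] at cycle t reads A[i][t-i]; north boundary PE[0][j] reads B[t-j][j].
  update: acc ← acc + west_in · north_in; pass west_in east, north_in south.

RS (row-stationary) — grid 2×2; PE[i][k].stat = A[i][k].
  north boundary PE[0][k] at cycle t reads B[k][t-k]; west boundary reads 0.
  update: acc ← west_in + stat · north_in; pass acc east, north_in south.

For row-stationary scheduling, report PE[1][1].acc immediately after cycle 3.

PE[1][1].acc = 45

RS 2×2: PE[1][1] cycle-by-cycle (with neighbour feeds):
  c0 r0c1: 0 / 0 / 0
  c0 r1c0: 0 / 0 / 0
  c0 r1c1: 0 / 0 / 0
  c1 r0c1: 46 / 46 / 5
  c1 r1c0: 30 / 30 / 6
  c1 r1c1: 0 / 0 / 0
  c2 r0c1: 37 / 37 / 4
  c2 r1c0: 25 / 25 / 5
  c2 r1c1: 55 / 55 / 5
  c3 r0c1: 40 / 40 / 4
  c3 r1c0: 40 / 40 / 8
  c3 r1c1: 45 / 45 / 4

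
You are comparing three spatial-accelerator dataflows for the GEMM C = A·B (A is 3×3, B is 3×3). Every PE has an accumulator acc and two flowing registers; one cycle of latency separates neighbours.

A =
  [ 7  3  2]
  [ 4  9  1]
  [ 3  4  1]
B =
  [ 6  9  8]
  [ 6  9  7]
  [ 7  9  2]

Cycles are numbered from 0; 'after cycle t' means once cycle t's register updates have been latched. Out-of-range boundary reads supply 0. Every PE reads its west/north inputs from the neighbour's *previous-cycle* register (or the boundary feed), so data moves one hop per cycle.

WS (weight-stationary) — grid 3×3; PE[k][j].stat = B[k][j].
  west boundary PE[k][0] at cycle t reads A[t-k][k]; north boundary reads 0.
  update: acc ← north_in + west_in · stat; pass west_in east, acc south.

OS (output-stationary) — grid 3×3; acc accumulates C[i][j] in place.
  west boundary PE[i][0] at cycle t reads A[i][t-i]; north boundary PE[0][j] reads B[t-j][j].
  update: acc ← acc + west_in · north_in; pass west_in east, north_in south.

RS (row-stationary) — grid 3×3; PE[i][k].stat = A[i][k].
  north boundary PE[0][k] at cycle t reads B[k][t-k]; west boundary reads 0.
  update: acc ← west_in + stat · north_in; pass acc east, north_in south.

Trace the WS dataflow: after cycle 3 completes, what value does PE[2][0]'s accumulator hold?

PE[2][0].acc = 85

WS 3×3: PE[2][0] cycle-by-cycle (with neighbour feeds):
  step 0 · PE1,0: acc=0; fwd→0 fwd↓0
  step 0 · PE2,0: acc=0; fwd→0 fwd↓0
  step 1 · PE1,0: acc=60; fwd→3 fwd↓60
  step 1 · PE2,0: acc=0; fwd→0 fwd↓0
  step 2 · PE1,0: acc=78; fwd→9 fwd↓78
  step 2 · PE2,0: acc=74; fwd→2 fwd↓74
  step 3 · PE1,0: acc=42; fwd→4 fwd↓42
  step 3 · PE2,0: acc=85; fwd→1 fwd↓85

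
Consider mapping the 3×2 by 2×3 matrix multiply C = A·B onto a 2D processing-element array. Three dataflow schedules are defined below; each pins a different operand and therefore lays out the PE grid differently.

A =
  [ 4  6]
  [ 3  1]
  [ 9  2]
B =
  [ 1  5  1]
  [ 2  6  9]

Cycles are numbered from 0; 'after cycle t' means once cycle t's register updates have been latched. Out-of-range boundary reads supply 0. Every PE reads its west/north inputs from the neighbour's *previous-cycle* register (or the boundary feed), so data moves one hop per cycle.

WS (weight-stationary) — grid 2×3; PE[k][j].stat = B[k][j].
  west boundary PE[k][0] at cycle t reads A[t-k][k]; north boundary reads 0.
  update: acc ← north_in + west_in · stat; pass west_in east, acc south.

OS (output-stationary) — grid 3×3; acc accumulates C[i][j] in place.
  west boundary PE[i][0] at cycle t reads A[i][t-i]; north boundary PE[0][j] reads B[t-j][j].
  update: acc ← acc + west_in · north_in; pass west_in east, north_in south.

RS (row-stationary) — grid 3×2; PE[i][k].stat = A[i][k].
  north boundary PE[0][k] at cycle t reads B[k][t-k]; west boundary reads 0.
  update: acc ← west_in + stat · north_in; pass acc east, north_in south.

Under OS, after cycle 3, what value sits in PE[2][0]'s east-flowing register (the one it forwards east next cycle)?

Tracing OS — 3×3 array, target PE[2][0]:
  step 0 · PE1,0: acc=0; fwd→0 fwd↓0
  step 0 · PE2,0: acc=0; fwd→0 fwd↓0
  step 1 · PE1,0: acc=3; fwd→3 fwd↓1
  step 1 · PE2,0: acc=0; fwd→0 fwd↓0
  step 2 · PE1,0: acc=5; fwd→1 fwd↓2
  step 2 · PE2,0: acc=9; fwd→9 fwd↓1
  step 3 · PE1,0: acc=5; fwd→0 fwd↓0
  step 3 · PE2,0: acc=13; fwd→2 fwd↓2

register = 2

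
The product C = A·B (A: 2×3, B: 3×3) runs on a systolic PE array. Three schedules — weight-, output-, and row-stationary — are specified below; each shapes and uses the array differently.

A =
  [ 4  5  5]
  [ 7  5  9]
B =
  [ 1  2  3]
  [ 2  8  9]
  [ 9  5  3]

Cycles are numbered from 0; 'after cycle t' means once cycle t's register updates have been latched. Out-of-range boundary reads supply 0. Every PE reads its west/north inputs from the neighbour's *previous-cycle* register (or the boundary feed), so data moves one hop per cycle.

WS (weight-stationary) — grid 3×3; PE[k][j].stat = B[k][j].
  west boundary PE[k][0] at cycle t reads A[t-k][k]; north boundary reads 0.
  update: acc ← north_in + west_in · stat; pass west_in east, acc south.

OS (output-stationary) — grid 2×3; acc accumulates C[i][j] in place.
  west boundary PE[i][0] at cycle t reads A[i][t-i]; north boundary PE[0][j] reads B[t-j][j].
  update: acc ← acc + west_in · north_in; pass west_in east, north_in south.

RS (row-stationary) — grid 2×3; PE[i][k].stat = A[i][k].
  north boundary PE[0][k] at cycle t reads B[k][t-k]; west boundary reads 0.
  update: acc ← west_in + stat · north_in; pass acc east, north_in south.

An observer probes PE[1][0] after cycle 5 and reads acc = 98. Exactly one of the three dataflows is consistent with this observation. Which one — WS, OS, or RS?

dataflow = OS

Under WS (3×3), PE[1][0]:
  0: (1,0).acc=0  regs=<0,0>
  1: (1,0).acc=14  regs=<5,14>
  2: (1,0).acc=17  regs=<5,17>
  3: (1,0).acc=0  regs=<0,0>
  4: (1,0).acc=0  regs=<0,0>
  5: (1,0).acc=0  regs=<0,0>
Under OS (2×3), PE[1][0]:
  0: (1,0).acc=0  regs=<0,0>
  1: (1,0).acc=7  regs=<7,1>
  2: (1,0).acc=17  regs=<5,2>
  3: (1,0).acc=98  regs=<9,9>
  4: (1,0).acc=98  regs=<0,0>
  5: (1,0).acc=98  regs=<0,0>
Under RS (2×3), PE[1][0]:
  0: (1,0).acc=0  regs=<0,0>
  1: (1,0).acc=7  regs=<7,1>
  2: (1,0).acc=14  regs=<14,2>
  3: (1,0).acc=21  regs=<21,3>
  4: (1,0).acc=0  regs=<0,0>
  5: (1,0).acc=0  regs=<0,0>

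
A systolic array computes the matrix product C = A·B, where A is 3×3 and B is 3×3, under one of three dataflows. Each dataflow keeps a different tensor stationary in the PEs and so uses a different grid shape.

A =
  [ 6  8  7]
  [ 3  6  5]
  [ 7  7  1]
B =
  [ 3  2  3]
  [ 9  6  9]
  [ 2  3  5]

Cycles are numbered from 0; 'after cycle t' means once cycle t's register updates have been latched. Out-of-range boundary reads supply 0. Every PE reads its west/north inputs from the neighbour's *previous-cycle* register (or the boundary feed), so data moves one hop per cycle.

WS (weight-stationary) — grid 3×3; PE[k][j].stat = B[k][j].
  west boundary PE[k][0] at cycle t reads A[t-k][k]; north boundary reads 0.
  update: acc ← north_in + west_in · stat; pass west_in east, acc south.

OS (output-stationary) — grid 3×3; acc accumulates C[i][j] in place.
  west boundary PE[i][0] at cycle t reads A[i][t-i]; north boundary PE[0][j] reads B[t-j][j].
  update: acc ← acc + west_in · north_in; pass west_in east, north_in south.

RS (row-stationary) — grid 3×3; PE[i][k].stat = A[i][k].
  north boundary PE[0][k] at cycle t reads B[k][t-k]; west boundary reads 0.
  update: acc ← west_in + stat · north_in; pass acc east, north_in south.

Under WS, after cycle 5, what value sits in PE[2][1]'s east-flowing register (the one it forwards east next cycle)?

register = 1

WS (3×3). Following PE[2][1] plus its west/north inputs:
  cycle 0: PE[1][1] → acc 0, east 0, south 0
  cycle 0: PE[2][0] → acc 0, east 0, south 0
  cycle 0: PE[2][1] → acc 0, east 0, south 0
  cycle 1: PE[1][1] → acc 0, east 0, south 0
  cycle 1: PE[2][0] → acc 0, east 0, south 0
  cycle 1: PE[2][1] → acc 0, east 0, south 0
  cycle 2: PE[1][1] → acc 60, east 8, south 60
  cycle 2: PE[2][0] → acc 104, east 7, south 104
  cycle 2: PE[2][1] → acc 0, east 0, south 0
  cycle 3: PE[1][1] → acc 42, east 6, south 42
  cycle 3: PE[2][0] → acc 73, east 5, south 73
  cycle 3: PE[2][1] → acc 81, east 7, south 81
  cycle 4: PE[1][1] → acc 56, east 7, south 56
  cycle 4: PE[2][0] → acc 86, east 1, south 86
  cycle 4: PE[2][1] → acc 57, east 5, south 57
  cycle 5: PE[1][1] → acc 0, east 0, south 0
  cycle 5: PE[2][0] → acc 0, east 0, south 0
  cycle 5: PE[2][1] → acc 59, east 1, south 59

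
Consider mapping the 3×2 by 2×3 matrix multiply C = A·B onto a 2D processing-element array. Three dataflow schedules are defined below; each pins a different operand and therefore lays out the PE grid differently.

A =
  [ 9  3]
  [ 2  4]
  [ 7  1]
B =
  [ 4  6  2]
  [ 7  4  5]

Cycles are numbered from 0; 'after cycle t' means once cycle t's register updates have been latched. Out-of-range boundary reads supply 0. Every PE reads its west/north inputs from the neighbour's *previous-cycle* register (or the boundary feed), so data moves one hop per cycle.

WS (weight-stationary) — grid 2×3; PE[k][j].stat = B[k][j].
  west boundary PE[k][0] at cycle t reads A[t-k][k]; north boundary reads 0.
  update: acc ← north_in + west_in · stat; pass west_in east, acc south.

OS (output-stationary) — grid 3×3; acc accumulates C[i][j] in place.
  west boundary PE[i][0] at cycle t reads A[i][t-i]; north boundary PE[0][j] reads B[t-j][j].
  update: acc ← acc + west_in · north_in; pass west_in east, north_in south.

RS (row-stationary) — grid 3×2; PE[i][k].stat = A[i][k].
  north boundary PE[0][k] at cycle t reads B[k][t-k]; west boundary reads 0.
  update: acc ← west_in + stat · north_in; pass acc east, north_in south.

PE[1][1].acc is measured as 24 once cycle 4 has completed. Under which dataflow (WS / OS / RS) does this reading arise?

— WS: 2×3; PE[1][1] trace:
  cycle 0: PE[1][1] → acc 0, east 0, south 0
  cycle 1: PE[1][1] → acc 0, east 0, south 0
  cycle 2: PE[1][1] → acc 66, east 3, south 66
  cycle 3: PE[1][1] → acc 28, east 4, south 28
  cycle 4: PE[1][1] → acc 46, east 1, south 46
— OS: 3×3; PE[1][1] trace:
  cycle 0: PE[1][1] → acc 0, east 0, south 0
  cycle 1: PE[1][1] → acc 0, east 0, south 0
  cycle 2: PE[1][1] → acc 12, east 2, south 6
  cycle 3: PE[1][1] → acc 28, east 4, south 4
  cycle 4: PE[1][1] → acc 28, east 0, south 0
— RS: 3×2; PE[1][1] trace:
  cycle 0: PE[1][1] → acc 0, east 0, south 0
  cycle 1: PE[1][1] → acc 0, east 0, south 0
  cycle 2: PE[1][1] → acc 36, east 36, south 7
  cycle 3: PE[1][1] → acc 28, east 28, south 4
  cycle 4: PE[1][1] → acc 24, east 24, south 5

dataflow = RS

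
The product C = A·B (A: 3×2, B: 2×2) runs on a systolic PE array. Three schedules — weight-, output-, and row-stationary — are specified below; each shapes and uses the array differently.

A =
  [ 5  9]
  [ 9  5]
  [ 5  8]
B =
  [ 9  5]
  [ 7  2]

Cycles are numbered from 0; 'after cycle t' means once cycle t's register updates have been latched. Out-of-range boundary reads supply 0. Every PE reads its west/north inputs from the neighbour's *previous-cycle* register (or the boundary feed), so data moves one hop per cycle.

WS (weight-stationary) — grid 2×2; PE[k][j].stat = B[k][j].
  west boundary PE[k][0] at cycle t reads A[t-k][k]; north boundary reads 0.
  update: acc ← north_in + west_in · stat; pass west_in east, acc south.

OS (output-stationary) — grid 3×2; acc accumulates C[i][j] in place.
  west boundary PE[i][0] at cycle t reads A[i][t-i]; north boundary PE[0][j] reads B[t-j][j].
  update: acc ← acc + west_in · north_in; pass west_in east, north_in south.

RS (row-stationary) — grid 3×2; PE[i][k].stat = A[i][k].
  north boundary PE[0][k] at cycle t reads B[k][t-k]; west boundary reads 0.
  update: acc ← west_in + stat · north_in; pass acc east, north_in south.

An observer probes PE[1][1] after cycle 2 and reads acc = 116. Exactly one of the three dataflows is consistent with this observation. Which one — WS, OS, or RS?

WS [2×2] PE[1][1] across cycles:
  [0] (1,1) acc=0 (h:0 v:0)
  [1] (1,1) acc=0 (h:0 v:0)
  [2] (1,1) acc=43 (h:9 v:43)
OS [3×2] PE[1][1] across cycles:
  [0] (1,1) acc=0 (h:0 v:0)
  [1] (1,1) acc=0 (h:0 v:0)
  [2] (1,1) acc=45 (h:9 v:5)
RS [3×2] PE[1][1] across cycles:
  [0] (1,1) acc=0 (h:0 v:0)
  [1] (1,1) acc=0 (h:0 v:0)
  [2] (1,1) acc=116 (h:116 v:7)

dataflow = RS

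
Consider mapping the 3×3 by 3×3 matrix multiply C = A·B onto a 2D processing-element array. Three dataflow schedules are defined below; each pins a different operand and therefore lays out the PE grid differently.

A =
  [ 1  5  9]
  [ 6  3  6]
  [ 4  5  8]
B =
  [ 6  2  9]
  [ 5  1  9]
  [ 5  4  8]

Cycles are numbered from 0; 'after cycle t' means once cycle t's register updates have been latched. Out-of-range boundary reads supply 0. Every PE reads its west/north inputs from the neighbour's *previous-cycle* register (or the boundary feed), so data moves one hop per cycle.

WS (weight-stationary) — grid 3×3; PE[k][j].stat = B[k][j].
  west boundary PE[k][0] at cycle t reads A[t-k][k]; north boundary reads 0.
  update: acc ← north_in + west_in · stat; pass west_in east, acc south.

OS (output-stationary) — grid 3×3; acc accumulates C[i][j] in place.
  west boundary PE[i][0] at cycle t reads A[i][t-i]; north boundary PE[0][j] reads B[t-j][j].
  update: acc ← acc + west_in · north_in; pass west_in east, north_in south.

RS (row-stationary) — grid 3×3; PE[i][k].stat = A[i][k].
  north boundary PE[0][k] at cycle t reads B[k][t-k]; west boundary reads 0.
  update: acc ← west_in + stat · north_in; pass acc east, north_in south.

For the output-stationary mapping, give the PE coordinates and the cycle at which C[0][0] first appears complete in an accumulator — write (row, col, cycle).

OS — PE[0][0] is where C[0][0] collects:
  [0] (0,0) acc=6 (h:1 v:6)
  [1] (0,0) acc=31 (h:5 v:5)
  [2] (0,0) acc=76 (h:9 v:5)

(row, col, cycle) = (0, 0, 2)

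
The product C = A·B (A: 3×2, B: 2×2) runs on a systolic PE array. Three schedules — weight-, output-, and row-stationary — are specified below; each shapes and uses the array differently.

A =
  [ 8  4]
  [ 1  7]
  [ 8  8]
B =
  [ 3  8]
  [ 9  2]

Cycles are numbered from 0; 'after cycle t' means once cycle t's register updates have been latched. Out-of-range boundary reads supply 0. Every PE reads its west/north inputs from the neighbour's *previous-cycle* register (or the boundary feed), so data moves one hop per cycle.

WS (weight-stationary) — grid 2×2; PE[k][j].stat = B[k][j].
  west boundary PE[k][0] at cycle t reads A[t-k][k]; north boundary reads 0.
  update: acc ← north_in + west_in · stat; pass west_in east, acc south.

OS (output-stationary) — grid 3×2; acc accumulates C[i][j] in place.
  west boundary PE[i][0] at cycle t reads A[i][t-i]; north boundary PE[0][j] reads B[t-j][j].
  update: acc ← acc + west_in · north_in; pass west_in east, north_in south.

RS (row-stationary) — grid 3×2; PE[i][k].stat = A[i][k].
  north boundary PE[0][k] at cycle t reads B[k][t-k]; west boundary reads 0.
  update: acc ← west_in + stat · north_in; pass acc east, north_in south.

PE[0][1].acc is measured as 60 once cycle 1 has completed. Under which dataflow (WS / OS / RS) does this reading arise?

WS (2×2 grid), PE[0][1]:
  0: (0,1).acc=0  regs=<0,0>
  1: (0,1).acc=64  regs=<8,64>
OS (3×2 grid), PE[0][1]:
  0: (0,1).acc=0  regs=<0,0>
  1: (0,1).acc=64  regs=<8,8>
RS (3×2 grid), PE[0][1]:
  0: (0,1).acc=0  regs=<0,0>
  1: (0,1).acc=60  regs=<60,9>

dataflow = RS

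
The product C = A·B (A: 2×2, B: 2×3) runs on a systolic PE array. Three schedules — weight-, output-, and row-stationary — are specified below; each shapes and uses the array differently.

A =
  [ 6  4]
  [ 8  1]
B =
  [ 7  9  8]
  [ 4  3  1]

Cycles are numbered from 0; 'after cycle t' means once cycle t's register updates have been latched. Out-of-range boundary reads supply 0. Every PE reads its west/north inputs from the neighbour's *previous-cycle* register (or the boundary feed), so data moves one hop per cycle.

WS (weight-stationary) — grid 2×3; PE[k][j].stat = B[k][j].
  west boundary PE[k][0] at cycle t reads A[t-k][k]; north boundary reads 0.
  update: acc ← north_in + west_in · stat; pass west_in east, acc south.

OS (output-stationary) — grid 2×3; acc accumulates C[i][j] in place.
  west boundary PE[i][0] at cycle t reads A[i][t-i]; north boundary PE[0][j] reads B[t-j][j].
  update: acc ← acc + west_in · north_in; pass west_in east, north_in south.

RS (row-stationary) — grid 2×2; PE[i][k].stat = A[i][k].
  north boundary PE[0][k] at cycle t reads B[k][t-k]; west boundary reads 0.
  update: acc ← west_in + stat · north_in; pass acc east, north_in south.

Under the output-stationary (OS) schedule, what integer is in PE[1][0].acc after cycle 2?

PE[1][0].acc = 60

Tracing OS — 2×3 array, target PE[1][0]:
  step 0 · PE0,0: acc=42; fwd→6 fwd↓7
  step 0 · PE1,0: acc=0; fwd→0 fwd↓0
  step 1 · PE0,0: acc=58; fwd→4 fwd↓4
  step 1 · PE1,0: acc=56; fwd→8 fwd↓7
  step 2 · PE0,0: acc=58; fwd→0 fwd↓0
  step 2 · PE1,0: acc=60; fwd→1 fwd↓4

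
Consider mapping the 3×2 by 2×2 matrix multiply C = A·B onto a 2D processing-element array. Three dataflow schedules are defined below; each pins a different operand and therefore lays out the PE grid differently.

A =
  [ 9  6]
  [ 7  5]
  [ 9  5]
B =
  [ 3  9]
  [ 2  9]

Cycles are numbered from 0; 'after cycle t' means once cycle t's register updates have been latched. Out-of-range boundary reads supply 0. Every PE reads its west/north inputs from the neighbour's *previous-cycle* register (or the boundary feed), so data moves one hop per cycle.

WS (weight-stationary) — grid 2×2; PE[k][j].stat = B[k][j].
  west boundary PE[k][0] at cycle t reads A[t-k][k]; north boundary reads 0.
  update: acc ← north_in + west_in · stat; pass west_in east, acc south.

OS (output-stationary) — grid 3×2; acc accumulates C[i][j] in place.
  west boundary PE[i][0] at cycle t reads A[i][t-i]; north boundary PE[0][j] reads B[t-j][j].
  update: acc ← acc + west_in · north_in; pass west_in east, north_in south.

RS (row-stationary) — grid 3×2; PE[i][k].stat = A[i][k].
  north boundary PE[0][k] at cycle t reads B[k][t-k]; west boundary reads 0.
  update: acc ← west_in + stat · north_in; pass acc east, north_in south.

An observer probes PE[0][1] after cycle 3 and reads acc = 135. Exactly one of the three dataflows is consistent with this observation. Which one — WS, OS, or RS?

dataflow = OS

WS [2×2] PE[0][1] across cycles:
  after 0 — PE[0][1] acc=0, pass-E 0, pass-S 0
  after 1 — PE[0][1] acc=81, pass-E 9, pass-S 81
  after 2 — PE[0][1] acc=63, pass-E 7, pass-S 63
  after 3 — PE[0][1] acc=81, pass-E 9, pass-S 81
OS [3×2] PE[0][1] across cycles:
  after 0 — PE[0][1] acc=0, pass-E 0, pass-S 0
  after 1 — PE[0][1] acc=81, pass-E 9, pass-S 9
  after 2 — PE[0][1] acc=135, pass-E 6, pass-S 9
  after 3 — PE[0][1] acc=135, pass-E 0, pass-S 0
RS [3×2] PE[0][1] across cycles:
  after 0 — PE[0][1] acc=0, pass-E 0, pass-S 0
  after 1 — PE[0][1] acc=39, pass-E 39, pass-S 2
  after 2 — PE[0][1] acc=135, pass-E 135, pass-S 9
  after 3 — PE[0][1] acc=0, pass-E 0, pass-S 0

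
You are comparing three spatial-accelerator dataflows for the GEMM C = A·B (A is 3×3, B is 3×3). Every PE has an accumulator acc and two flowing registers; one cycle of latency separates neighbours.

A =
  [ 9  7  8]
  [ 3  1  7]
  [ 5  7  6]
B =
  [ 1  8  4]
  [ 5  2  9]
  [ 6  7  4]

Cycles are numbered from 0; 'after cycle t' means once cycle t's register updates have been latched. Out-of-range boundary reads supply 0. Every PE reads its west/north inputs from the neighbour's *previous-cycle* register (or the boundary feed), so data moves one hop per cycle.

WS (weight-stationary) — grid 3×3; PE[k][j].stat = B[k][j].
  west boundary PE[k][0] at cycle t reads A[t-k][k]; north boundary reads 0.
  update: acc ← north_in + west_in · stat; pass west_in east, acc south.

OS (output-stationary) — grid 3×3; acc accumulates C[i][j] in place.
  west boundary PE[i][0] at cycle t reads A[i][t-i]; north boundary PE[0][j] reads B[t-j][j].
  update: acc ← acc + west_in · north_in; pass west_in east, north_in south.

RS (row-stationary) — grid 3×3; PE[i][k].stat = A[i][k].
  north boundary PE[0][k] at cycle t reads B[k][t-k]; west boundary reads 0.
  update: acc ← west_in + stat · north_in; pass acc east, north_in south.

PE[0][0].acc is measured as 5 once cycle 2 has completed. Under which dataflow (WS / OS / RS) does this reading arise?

WS (3×3 grid), PE[0][0]:
  0: (0,0).acc=9  regs=<9,9>
  1: (0,0).acc=3  regs=<3,3>
  2: (0,0).acc=5  regs=<5,5>
OS (3×3 grid), PE[0][0]:
  0: (0,0).acc=9  regs=<9,1>
  1: (0,0).acc=44  regs=<7,5>
  2: (0,0).acc=92  regs=<8,6>
RS (3×3 grid), PE[0][0]:
  0: (0,0).acc=9  regs=<9,1>
  1: (0,0).acc=72  regs=<72,8>
  2: (0,0).acc=36  regs=<36,4>

dataflow = WS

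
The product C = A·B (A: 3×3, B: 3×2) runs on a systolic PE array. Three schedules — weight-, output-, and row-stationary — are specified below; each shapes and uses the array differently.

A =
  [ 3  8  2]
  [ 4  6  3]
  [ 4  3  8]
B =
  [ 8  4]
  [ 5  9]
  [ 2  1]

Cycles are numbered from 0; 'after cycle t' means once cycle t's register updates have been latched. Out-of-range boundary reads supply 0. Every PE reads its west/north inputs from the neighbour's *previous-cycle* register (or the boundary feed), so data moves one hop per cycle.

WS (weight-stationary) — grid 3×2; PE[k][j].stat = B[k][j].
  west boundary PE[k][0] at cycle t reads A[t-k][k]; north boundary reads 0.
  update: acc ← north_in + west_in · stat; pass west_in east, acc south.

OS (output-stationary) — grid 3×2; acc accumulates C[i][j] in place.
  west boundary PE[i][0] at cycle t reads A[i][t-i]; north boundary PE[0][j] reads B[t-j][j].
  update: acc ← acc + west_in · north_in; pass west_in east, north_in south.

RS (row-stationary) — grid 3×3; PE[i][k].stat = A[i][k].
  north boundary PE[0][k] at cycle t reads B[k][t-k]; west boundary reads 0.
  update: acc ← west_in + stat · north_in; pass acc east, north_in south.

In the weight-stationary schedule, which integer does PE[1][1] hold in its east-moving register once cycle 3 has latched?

Tracing WS — 3×2 array, target PE[1][1]:
  @0  [0,1]  acc 0  |  →0  ↓0
  @0  [1,0]  acc 0  |  →0  ↓0
  @0  [1,1]  acc 0  |  →0  ↓0
  @1  [0,1]  acc 12  |  →3  ↓12
  @1  [1,0]  acc 64  |  →8  ↓64
  @1  [1,1]  acc 0  |  →0  ↓0
  @2  [0,1]  acc 16  |  →4  ↓16
  @2  [1,0]  acc 62  |  →6  ↓62
  @2  [1,1]  acc 84  |  →8  ↓84
  @3  [0,1]  acc 16  |  →4  ↓16
  @3  [1,0]  acc 47  |  →3  ↓47
  @3  [1,1]  acc 70  |  →6  ↓70

register = 6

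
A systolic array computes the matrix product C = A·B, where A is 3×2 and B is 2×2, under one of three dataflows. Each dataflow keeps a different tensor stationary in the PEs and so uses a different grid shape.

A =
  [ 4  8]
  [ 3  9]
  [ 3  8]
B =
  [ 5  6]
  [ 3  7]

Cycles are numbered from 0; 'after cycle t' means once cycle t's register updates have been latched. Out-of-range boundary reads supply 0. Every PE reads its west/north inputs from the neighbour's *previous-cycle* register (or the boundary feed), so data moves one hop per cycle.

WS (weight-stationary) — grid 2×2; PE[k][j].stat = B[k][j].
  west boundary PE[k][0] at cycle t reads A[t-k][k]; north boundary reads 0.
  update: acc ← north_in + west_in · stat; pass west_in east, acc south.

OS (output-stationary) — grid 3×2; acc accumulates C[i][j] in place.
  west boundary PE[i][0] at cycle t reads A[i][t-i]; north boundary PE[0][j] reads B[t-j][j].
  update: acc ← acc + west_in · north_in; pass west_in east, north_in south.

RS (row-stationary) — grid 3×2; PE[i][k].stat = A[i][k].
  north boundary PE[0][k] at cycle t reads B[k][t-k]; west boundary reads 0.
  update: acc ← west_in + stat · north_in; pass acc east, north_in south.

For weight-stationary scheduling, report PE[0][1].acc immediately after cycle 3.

PE[0][1].acc = 18

WS 2×2: PE[0][1] cycle-by-cycle (with neighbour feeds):
  0: (0,0).acc=20  regs=<4,20>
  0: (0,1).acc=0  regs=<0,0>
  1: (0,0).acc=15  regs=<3,15>
  1: (0,1).acc=24  regs=<4,24>
  2: (0,0).acc=15  regs=<3,15>
  2: (0,1).acc=18  regs=<3,18>
  3: (0,0).acc=0  regs=<0,0>
  3: (0,1).acc=18  regs=<3,18>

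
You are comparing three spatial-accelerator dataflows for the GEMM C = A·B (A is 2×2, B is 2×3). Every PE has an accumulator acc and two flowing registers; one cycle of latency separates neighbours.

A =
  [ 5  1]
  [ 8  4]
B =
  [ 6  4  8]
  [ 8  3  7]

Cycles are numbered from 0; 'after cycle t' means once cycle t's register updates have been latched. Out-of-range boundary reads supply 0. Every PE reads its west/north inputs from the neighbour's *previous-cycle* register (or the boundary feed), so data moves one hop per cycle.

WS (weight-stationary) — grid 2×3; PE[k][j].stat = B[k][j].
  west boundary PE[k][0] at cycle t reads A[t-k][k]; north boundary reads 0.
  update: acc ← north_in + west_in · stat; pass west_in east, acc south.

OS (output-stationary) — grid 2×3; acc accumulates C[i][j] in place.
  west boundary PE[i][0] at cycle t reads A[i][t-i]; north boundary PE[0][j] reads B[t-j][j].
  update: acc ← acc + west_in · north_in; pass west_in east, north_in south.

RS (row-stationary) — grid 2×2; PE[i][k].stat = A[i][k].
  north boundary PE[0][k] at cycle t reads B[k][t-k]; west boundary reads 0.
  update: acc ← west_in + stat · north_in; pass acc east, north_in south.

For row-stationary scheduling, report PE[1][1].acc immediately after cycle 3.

PE[1][1].acc = 44

Tracing RS — 2×2 array, target PE[1][1]:
  0: (0,1).acc=0  regs=<0,0>
  0: (1,0).acc=0  regs=<0,0>
  0: (1,1).acc=0  regs=<0,0>
  1: (0,1).acc=38  regs=<38,8>
  1: (1,0).acc=48  regs=<48,6>
  1: (1,1).acc=0  regs=<0,0>
  2: (0,1).acc=23  regs=<23,3>
  2: (1,0).acc=32  regs=<32,4>
  2: (1,1).acc=80  regs=<80,8>
  3: (0,1).acc=47  regs=<47,7>
  3: (1,0).acc=64  regs=<64,8>
  3: (1,1).acc=44  regs=<44,3>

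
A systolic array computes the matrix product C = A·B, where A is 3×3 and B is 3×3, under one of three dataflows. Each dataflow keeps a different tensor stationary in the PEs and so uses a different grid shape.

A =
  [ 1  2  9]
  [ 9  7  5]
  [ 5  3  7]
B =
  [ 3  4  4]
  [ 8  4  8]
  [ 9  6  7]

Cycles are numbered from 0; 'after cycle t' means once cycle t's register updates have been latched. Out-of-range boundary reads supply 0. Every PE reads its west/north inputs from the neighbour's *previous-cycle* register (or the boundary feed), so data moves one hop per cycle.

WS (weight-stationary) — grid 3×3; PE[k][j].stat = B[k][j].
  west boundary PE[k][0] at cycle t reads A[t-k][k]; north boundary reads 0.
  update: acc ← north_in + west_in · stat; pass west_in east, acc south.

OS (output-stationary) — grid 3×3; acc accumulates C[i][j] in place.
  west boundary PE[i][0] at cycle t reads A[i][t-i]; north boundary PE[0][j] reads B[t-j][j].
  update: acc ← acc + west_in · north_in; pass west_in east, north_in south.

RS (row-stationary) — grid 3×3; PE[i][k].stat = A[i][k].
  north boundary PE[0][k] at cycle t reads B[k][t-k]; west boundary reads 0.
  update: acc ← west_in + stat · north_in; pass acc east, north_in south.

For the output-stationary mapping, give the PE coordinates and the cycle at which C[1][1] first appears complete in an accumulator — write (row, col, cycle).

OS: C[1][1] accumulates in PE[1][1]:
  cycle 0: PE[1][1] → acc 0, east 0, south 0
  cycle 1: PE[1][1] → acc 0, east 0, south 0
  cycle 2: PE[1][1] → acc 36, east 9, south 4
  cycle 3: PE[1][1] → acc 64, east 7, south 4
  cycle 4: PE[1][1] → acc 94, east 5, south 6

(row, col, cycle) = (1, 1, 4)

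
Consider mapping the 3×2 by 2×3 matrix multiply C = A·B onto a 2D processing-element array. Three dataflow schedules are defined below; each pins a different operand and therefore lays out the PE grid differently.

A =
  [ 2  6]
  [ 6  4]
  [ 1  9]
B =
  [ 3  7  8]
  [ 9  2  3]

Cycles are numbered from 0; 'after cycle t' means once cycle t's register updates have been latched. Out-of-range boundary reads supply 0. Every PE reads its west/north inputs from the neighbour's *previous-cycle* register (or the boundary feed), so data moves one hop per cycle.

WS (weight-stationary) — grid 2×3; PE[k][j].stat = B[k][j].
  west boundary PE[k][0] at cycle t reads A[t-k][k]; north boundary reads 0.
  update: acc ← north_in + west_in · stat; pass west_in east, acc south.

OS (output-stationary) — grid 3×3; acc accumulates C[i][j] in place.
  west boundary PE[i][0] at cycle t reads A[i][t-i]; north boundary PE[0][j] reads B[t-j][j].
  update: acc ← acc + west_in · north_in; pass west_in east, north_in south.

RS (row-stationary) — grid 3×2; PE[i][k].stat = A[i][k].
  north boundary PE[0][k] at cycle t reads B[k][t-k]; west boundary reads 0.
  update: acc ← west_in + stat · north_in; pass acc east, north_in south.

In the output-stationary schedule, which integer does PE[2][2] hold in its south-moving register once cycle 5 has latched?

Tracing OS — 3×3 array, target PE[2][2]:
  @0  [1,2]  acc 0  |  →0  ↓0
  @0  [2,1]  acc 0  |  →0  ↓0
  @0  [2,2]  acc 0  |  →0  ↓0
  @1  [1,2]  acc 0  |  →0  ↓0
  @1  [2,1]  acc 0  |  →0  ↓0
  @1  [2,2]  acc 0  |  →0  ↓0
  @2  [1,2]  acc 0  |  →0  ↓0
  @2  [2,1]  acc 0  |  →0  ↓0
  @2  [2,2]  acc 0  |  →0  ↓0
  @3  [1,2]  acc 48  |  →6  ↓8
  @3  [2,1]  acc 7  |  →1  ↓7
  @3  [2,2]  acc 0  |  →0  ↓0
  @4  [1,2]  acc 60  |  →4  ↓3
  @4  [2,1]  acc 25  |  →9  ↓2
  @4  [2,2]  acc 8  |  →1  ↓8
  @5  [1,2]  acc 60  |  →0  ↓0
  @5  [2,1]  acc 25  |  →0  ↓0
  @5  [2,2]  acc 35  |  →9  ↓3

register = 3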